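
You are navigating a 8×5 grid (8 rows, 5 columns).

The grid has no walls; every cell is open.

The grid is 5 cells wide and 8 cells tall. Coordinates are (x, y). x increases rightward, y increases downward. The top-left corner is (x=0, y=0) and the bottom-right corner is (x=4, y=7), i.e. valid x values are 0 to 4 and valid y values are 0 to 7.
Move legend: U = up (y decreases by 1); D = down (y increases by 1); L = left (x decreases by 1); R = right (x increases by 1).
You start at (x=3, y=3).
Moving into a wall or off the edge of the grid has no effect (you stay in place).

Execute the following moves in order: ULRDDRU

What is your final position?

Start: (x=3, y=3)
  U (up): (x=3, y=3) -> (x=3, y=2)
  L (left): (x=3, y=2) -> (x=2, y=2)
  R (right): (x=2, y=2) -> (x=3, y=2)
  D (down): (x=3, y=2) -> (x=3, y=3)
  D (down): (x=3, y=3) -> (x=3, y=4)
  R (right): (x=3, y=4) -> (x=4, y=4)
  U (up): (x=4, y=4) -> (x=4, y=3)
Final: (x=4, y=3)

Answer: Final position: (x=4, y=3)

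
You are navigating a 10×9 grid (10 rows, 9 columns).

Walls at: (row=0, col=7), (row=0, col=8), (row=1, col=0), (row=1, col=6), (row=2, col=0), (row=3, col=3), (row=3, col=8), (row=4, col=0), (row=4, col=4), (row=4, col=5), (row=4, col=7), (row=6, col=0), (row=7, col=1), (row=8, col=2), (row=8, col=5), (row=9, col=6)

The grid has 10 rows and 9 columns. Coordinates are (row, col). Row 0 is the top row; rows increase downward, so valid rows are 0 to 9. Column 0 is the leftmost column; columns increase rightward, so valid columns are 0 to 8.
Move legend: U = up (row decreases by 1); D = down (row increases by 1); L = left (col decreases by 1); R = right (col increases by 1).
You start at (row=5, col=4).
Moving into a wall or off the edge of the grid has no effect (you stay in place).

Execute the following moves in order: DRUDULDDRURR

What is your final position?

Start: (row=5, col=4)
  D (down): (row=5, col=4) -> (row=6, col=4)
  R (right): (row=6, col=4) -> (row=6, col=5)
  U (up): (row=6, col=5) -> (row=5, col=5)
  D (down): (row=5, col=5) -> (row=6, col=5)
  U (up): (row=6, col=5) -> (row=5, col=5)
  L (left): (row=5, col=5) -> (row=5, col=4)
  D (down): (row=5, col=4) -> (row=6, col=4)
  D (down): (row=6, col=4) -> (row=7, col=4)
  R (right): (row=7, col=4) -> (row=7, col=5)
  U (up): (row=7, col=5) -> (row=6, col=5)
  R (right): (row=6, col=5) -> (row=6, col=6)
  R (right): (row=6, col=6) -> (row=6, col=7)
Final: (row=6, col=7)

Answer: Final position: (row=6, col=7)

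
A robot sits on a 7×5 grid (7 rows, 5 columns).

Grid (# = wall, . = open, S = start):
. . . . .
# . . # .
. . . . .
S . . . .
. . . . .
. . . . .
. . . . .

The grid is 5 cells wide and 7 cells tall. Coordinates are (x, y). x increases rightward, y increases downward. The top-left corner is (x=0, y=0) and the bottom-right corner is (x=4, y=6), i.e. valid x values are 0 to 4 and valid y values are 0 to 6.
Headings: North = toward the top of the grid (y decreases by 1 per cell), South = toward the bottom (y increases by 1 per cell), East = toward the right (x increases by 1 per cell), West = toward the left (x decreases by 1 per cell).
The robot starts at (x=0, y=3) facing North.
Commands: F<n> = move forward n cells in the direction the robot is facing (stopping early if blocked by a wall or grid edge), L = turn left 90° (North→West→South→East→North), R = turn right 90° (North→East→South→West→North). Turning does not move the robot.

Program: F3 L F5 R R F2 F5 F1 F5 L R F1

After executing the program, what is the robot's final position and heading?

Answer: Final position: (x=4, y=2), facing East

Derivation:
Start: (x=0, y=3), facing North
  F3: move forward 1/3 (blocked), now at (x=0, y=2)
  L: turn left, now facing West
  F5: move forward 0/5 (blocked), now at (x=0, y=2)
  R: turn right, now facing North
  R: turn right, now facing East
  F2: move forward 2, now at (x=2, y=2)
  F5: move forward 2/5 (blocked), now at (x=4, y=2)
  F1: move forward 0/1 (blocked), now at (x=4, y=2)
  F5: move forward 0/5 (blocked), now at (x=4, y=2)
  L: turn left, now facing North
  R: turn right, now facing East
  F1: move forward 0/1 (blocked), now at (x=4, y=2)
Final: (x=4, y=2), facing East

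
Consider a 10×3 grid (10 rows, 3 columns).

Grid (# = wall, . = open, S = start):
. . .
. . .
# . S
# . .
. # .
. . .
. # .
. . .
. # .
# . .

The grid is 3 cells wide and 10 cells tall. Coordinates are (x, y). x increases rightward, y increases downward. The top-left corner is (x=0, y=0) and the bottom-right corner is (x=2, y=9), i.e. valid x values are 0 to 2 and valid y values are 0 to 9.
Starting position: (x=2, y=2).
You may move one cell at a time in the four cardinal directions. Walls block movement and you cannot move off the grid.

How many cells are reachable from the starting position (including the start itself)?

Answer: Reachable cells: 24

Derivation:
BFS flood-fill from (x=2, y=2):
  Distance 0: (x=2, y=2)
  Distance 1: (x=2, y=1), (x=1, y=2), (x=2, y=3)
  Distance 2: (x=2, y=0), (x=1, y=1), (x=1, y=3), (x=2, y=4)
  Distance 3: (x=1, y=0), (x=0, y=1), (x=2, y=5)
  Distance 4: (x=0, y=0), (x=1, y=5), (x=2, y=6)
  Distance 5: (x=0, y=5), (x=2, y=7)
  Distance 6: (x=0, y=4), (x=0, y=6), (x=1, y=7), (x=2, y=8)
  Distance 7: (x=0, y=7), (x=2, y=9)
  Distance 8: (x=0, y=8), (x=1, y=9)
Total reachable: 24 (grid has 24 open cells total)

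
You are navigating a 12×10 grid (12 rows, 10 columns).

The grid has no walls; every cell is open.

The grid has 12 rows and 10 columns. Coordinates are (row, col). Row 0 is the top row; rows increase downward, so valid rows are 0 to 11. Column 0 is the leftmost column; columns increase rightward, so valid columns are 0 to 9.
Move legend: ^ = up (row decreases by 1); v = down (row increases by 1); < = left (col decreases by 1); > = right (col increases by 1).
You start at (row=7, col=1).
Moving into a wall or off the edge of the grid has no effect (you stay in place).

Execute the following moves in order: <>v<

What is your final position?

Answer: Final position: (row=8, col=0)

Derivation:
Start: (row=7, col=1)
  < (left): (row=7, col=1) -> (row=7, col=0)
  > (right): (row=7, col=0) -> (row=7, col=1)
  v (down): (row=7, col=1) -> (row=8, col=1)
  < (left): (row=8, col=1) -> (row=8, col=0)
Final: (row=8, col=0)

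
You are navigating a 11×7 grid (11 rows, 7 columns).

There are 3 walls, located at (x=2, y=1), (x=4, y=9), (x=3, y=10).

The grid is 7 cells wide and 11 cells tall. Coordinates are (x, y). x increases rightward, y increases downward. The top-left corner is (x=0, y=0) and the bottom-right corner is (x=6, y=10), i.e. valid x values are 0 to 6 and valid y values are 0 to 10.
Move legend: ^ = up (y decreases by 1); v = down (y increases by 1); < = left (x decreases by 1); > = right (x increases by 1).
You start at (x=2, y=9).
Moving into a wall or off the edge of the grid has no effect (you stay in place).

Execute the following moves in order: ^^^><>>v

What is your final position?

Start: (x=2, y=9)
  ^ (up): (x=2, y=9) -> (x=2, y=8)
  ^ (up): (x=2, y=8) -> (x=2, y=7)
  ^ (up): (x=2, y=7) -> (x=2, y=6)
  > (right): (x=2, y=6) -> (x=3, y=6)
  < (left): (x=3, y=6) -> (x=2, y=6)
  > (right): (x=2, y=6) -> (x=3, y=6)
  > (right): (x=3, y=6) -> (x=4, y=6)
  v (down): (x=4, y=6) -> (x=4, y=7)
Final: (x=4, y=7)

Answer: Final position: (x=4, y=7)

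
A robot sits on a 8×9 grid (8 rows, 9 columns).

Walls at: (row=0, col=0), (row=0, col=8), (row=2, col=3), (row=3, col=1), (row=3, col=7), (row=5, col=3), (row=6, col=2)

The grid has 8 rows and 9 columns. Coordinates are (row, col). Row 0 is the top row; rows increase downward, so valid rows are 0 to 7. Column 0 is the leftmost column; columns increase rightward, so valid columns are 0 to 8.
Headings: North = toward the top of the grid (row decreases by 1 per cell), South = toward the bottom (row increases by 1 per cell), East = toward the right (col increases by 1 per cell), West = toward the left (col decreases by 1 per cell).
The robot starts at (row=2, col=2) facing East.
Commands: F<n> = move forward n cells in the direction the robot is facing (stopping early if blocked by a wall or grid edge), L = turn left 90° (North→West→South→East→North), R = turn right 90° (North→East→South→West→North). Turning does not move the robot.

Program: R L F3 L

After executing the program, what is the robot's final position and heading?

Start: (row=2, col=2), facing East
  R: turn right, now facing South
  L: turn left, now facing East
  F3: move forward 0/3 (blocked), now at (row=2, col=2)
  L: turn left, now facing North
Final: (row=2, col=2), facing North

Answer: Final position: (row=2, col=2), facing North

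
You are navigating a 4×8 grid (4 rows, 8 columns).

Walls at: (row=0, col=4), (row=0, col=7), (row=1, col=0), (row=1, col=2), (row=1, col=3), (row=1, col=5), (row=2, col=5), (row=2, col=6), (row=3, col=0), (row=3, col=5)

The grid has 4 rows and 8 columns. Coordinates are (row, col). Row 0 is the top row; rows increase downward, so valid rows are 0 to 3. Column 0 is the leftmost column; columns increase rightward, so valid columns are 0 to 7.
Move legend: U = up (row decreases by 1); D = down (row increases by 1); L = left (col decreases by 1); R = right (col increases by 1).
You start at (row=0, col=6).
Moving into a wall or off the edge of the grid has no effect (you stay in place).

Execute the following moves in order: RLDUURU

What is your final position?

Start: (row=0, col=6)
  R (right): blocked, stay at (row=0, col=6)
  L (left): (row=0, col=6) -> (row=0, col=5)
  D (down): blocked, stay at (row=0, col=5)
  U (up): blocked, stay at (row=0, col=5)
  U (up): blocked, stay at (row=0, col=5)
  R (right): (row=0, col=5) -> (row=0, col=6)
  U (up): blocked, stay at (row=0, col=6)
Final: (row=0, col=6)

Answer: Final position: (row=0, col=6)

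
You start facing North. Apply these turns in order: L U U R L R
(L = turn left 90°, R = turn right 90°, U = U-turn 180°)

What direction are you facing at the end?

Answer: Final heading: North

Derivation:
Start: North
  L (left (90° counter-clockwise)) -> West
  U (U-turn (180°)) -> East
  U (U-turn (180°)) -> West
  R (right (90° clockwise)) -> North
  L (left (90° counter-clockwise)) -> West
  R (right (90° clockwise)) -> North
Final: North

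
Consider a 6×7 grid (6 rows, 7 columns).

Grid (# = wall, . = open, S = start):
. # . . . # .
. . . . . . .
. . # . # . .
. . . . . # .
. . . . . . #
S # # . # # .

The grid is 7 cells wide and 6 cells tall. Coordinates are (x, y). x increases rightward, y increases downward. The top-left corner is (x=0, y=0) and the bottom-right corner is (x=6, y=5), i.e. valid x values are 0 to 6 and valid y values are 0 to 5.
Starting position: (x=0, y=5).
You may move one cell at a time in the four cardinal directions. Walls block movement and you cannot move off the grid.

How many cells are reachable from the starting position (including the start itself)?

Answer: Reachable cells: 31

Derivation:
BFS flood-fill from (x=0, y=5):
  Distance 0: (x=0, y=5)
  Distance 1: (x=0, y=4)
  Distance 2: (x=0, y=3), (x=1, y=4)
  Distance 3: (x=0, y=2), (x=1, y=3), (x=2, y=4)
  Distance 4: (x=0, y=1), (x=1, y=2), (x=2, y=3), (x=3, y=4)
  Distance 5: (x=0, y=0), (x=1, y=1), (x=3, y=3), (x=4, y=4), (x=3, y=5)
  Distance 6: (x=2, y=1), (x=3, y=2), (x=4, y=3), (x=5, y=4)
  Distance 7: (x=2, y=0), (x=3, y=1)
  Distance 8: (x=3, y=0), (x=4, y=1)
  Distance 9: (x=4, y=0), (x=5, y=1)
  Distance 10: (x=6, y=1), (x=5, y=2)
  Distance 11: (x=6, y=0), (x=6, y=2)
  Distance 12: (x=6, y=3)
Total reachable: 31 (grid has 32 open cells total)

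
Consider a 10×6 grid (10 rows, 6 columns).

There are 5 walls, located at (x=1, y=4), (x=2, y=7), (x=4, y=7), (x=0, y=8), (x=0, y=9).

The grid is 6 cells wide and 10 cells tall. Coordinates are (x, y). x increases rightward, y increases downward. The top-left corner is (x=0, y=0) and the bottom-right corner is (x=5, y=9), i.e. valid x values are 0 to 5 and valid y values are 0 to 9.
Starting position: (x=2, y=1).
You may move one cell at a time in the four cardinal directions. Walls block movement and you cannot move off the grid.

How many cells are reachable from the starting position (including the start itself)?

Answer: Reachable cells: 55

Derivation:
BFS flood-fill from (x=2, y=1):
  Distance 0: (x=2, y=1)
  Distance 1: (x=2, y=0), (x=1, y=1), (x=3, y=1), (x=2, y=2)
  Distance 2: (x=1, y=0), (x=3, y=0), (x=0, y=1), (x=4, y=1), (x=1, y=2), (x=3, y=2), (x=2, y=3)
  Distance 3: (x=0, y=0), (x=4, y=0), (x=5, y=1), (x=0, y=2), (x=4, y=2), (x=1, y=3), (x=3, y=3), (x=2, y=4)
  Distance 4: (x=5, y=0), (x=5, y=2), (x=0, y=3), (x=4, y=3), (x=3, y=4), (x=2, y=5)
  Distance 5: (x=5, y=3), (x=0, y=4), (x=4, y=4), (x=1, y=5), (x=3, y=5), (x=2, y=6)
  Distance 6: (x=5, y=4), (x=0, y=5), (x=4, y=5), (x=1, y=6), (x=3, y=6)
  Distance 7: (x=5, y=5), (x=0, y=6), (x=4, y=6), (x=1, y=7), (x=3, y=7)
  Distance 8: (x=5, y=6), (x=0, y=7), (x=1, y=8), (x=3, y=8)
  Distance 9: (x=5, y=7), (x=2, y=8), (x=4, y=8), (x=1, y=9), (x=3, y=9)
  Distance 10: (x=5, y=8), (x=2, y=9), (x=4, y=9)
  Distance 11: (x=5, y=9)
Total reachable: 55 (grid has 55 open cells total)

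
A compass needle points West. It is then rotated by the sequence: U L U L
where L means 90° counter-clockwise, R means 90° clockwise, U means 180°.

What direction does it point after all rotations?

Start: West
  U (U-turn (180°)) -> East
  L (left (90° counter-clockwise)) -> North
  U (U-turn (180°)) -> South
  L (left (90° counter-clockwise)) -> East
Final: East

Answer: Final heading: East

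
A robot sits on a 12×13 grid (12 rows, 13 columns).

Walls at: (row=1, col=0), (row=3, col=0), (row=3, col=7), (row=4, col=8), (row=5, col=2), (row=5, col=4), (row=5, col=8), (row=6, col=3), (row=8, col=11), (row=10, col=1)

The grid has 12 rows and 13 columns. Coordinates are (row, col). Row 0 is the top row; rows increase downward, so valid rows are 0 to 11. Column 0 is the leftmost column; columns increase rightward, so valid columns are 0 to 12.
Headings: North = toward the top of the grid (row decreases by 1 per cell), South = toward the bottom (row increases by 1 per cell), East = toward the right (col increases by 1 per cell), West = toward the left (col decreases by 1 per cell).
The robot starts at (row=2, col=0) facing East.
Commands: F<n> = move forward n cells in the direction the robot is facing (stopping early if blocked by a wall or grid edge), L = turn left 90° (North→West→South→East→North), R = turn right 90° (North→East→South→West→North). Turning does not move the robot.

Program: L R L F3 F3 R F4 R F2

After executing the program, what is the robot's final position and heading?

Start: (row=2, col=0), facing East
  L: turn left, now facing North
  R: turn right, now facing East
  L: turn left, now facing North
  F3: move forward 0/3 (blocked), now at (row=2, col=0)
  F3: move forward 0/3 (blocked), now at (row=2, col=0)
  R: turn right, now facing East
  F4: move forward 4, now at (row=2, col=4)
  R: turn right, now facing South
  F2: move forward 2, now at (row=4, col=4)
Final: (row=4, col=4), facing South

Answer: Final position: (row=4, col=4), facing South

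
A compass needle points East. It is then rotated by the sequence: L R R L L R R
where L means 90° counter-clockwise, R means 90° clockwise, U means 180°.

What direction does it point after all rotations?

Answer: Final heading: South

Derivation:
Start: East
  L (left (90° counter-clockwise)) -> North
  R (right (90° clockwise)) -> East
  R (right (90° clockwise)) -> South
  L (left (90° counter-clockwise)) -> East
  L (left (90° counter-clockwise)) -> North
  R (right (90° clockwise)) -> East
  R (right (90° clockwise)) -> South
Final: South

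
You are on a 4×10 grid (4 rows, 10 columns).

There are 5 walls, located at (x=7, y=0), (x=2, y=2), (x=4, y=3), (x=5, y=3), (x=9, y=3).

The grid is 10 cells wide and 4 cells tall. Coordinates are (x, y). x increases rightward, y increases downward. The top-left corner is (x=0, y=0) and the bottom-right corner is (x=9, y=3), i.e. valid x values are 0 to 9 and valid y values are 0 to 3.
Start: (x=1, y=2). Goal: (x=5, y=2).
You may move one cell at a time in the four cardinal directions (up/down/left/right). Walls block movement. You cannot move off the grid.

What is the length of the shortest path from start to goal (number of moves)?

BFS from (x=1, y=2) until reaching (x=5, y=2):
  Distance 0: (x=1, y=2)
  Distance 1: (x=1, y=1), (x=0, y=2), (x=1, y=3)
  Distance 2: (x=1, y=0), (x=0, y=1), (x=2, y=1), (x=0, y=3), (x=2, y=3)
  Distance 3: (x=0, y=0), (x=2, y=0), (x=3, y=1), (x=3, y=3)
  Distance 4: (x=3, y=0), (x=4, y=1), (x=3, y=2)
  Distance 5: (x=4, y=0), (x=5, y=1), (x=4, y=2)
  Distance 6: (x=5, y=0), (x=6, y=1), (x=5, y=2)  <- goal reached here
One shortest path (6 moves): (x=1, y=2) -> (x=1, y=1) -> (x=2, y=1) -> (x=3, y=1) -> (x=4, y=1) -> (x=5, y=1) -> (x=5, y=2)

Answer: Shortest path length: 6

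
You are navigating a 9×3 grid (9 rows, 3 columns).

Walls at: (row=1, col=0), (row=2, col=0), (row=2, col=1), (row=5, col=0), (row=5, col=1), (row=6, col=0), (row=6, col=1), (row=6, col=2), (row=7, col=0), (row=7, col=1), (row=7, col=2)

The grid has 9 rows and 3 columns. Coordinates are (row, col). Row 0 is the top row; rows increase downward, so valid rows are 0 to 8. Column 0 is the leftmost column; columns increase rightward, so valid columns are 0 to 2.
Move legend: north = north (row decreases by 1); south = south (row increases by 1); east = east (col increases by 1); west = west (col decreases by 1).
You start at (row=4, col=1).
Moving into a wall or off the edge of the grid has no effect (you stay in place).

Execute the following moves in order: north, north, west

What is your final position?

Answer: Final position: (row=3, col=0)

Derivation:
Start: (row=4, col=1)
  north (north): (row=4, col=1) -> (row=3, col=1)
  north (north): blocked, stay at (row=3, col=1)
  west (west): (row=3, col=1) -> (row=3, col=0)
Final: (row=3, col=0)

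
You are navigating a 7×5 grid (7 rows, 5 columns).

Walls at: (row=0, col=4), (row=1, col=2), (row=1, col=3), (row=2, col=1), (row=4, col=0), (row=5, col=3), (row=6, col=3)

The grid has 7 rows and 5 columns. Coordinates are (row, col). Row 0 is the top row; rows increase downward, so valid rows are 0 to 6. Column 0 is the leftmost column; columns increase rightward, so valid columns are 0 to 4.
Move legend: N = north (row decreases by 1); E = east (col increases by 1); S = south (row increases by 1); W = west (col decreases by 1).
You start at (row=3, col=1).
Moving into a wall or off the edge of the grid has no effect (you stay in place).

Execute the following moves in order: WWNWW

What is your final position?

Answer: Final position: (row=2, col=0)

Derivation:
Start: (row=3, col=1)
  W (west): (row=3, col=1) -> (row=3, col=0)
  W (west): blocked, stay at (row=3, col=0)
  N (north): (row=3, col=0) -> (row=2, col=0)
  W (west): blocked, stay at (row=2, col=0)
  W (west): blocked, stay at (row=2, col=0)
Final: (row=2, col=0)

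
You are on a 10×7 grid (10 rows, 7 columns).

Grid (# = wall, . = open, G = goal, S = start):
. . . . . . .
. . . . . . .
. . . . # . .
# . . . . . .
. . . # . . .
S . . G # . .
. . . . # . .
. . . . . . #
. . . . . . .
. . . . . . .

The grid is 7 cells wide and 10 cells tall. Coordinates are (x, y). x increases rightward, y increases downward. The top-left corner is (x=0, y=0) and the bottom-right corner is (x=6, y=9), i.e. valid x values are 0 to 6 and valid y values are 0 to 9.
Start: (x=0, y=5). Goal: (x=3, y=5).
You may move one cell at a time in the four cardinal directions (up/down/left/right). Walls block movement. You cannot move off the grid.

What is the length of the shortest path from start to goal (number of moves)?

Answer: Shortest path length: 3

Derivation:
BFS from (x=0, y=5) until reaching (x=3, y=5):
  Distance 0: (x=0, y=5)
  Distance 1: (x=0, y=4), (x=1, y=5), (x=0, y=6)
  Distance 2: (x=1, y=4), (x=2, y=5), (x=1, y=6), (x=0, y=7)
  Distance 3: (x=1, y=3), (x=2, y=4), (x=3, y=5), (x=2, y=6), (x=1, y=7), (x=0, y=8)  <- goal reached here
One shortest path (3 moves): (x=0, y=5) -> (x=1, y=5) -> (x=2, y=5) -> (x=3, y=5)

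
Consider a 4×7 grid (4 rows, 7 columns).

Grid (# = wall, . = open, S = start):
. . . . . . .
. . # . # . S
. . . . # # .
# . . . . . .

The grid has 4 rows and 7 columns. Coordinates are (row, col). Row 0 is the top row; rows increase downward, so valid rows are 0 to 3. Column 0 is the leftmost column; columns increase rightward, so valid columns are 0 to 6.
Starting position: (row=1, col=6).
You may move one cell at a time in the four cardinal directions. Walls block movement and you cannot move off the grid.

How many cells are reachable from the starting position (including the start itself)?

Answer: Reachable cells: 23

Derivation:
BFS flood-fill from (row=1, col=6):
  Distance 0: (row=1, col=6)
  Distance 1: (row=0, col=6), (row=1, col=5), (row=2, col=6)
  Distance 2: (row=0, col=5), (row=3, col=6)
  Distance 3: (row=0, col=4), (row=3, col=5)
  Distance 4: (row=0, col=3), (row=3, col=4)
  Distance 5: (row=0, col=2), (row=1, col=3), (row=3, col=3)
  Distance 6: (row=0, col=1), (row=2, col=3), (row=3, col=2)
  Distance 7: (row=0, col=0), (row=1, col=1), (row=2, col=2), (row=3, col=1)
  Distance 8: (row=1, col=0), (row=2, col=1)
  Distance 9: (row=2, col=0)
Total reachable: 23 (grid has 23 open cells total)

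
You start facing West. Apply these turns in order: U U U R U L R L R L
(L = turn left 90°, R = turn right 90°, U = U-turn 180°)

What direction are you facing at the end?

Start: West
  U (U-turn (180°)) -> East
  U (U-turn (180°)) -> West
  U (U-turn (180°)) -> East
  R (right (90° clockwise)) -> South
  U (U-turn (180°)) -> North
  L (left (90° counter-clockwise)) -> West
  R (right (90° clockwise)) -> North
  L (left (90° counter-clockwise)) -> West
  R (right (90° clockwise)) -> North
  L (left (90° counter-clockwise)) -> West
Final: West

Answer: Final heading: West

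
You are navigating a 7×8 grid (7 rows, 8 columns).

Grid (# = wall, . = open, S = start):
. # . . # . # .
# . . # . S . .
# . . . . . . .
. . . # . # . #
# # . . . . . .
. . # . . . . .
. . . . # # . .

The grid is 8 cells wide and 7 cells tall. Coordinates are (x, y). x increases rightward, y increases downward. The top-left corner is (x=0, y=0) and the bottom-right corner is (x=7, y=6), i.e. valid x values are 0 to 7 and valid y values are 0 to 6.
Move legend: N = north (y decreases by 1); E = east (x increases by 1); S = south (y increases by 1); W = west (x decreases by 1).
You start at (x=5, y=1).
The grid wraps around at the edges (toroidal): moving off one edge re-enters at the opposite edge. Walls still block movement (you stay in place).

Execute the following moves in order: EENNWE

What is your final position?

Start: (x=5, y=1)
  E (east): (x=5, y=1) -> (x=6, y=1)
  E (east): (x=6, y=1) -> (x=7, y=1)
  N (north): (x=7, y=1) -> (x=7, y=0)
  N (north): (x=7, y=0) -> (x=7, y=6)
  W (west): (x=7, y=6) -> (x=6, y=6)
  E (east): (x=6, y=6) -> (x=7, y=6)
Final: (x=7, y=6)

Answer: Final position: (x=7, y=6)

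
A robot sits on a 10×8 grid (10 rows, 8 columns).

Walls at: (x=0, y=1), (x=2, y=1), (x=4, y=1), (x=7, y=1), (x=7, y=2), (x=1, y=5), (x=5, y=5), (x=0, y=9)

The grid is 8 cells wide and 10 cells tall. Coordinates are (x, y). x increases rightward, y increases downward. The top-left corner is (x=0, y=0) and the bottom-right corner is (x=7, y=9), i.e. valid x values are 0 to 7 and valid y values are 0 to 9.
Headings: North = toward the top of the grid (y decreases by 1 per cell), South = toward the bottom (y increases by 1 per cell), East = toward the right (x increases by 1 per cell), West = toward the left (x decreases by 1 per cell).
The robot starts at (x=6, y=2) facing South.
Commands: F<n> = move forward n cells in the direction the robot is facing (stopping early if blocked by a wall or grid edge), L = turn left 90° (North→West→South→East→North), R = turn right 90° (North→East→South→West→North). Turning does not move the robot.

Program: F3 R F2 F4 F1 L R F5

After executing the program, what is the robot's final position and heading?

Answer: Final position: (x=6, y=5), facing West

Derivation:
Start: (x=6, y=2), facing South
  F3: move forward 3, now at (x=6, y=5)
  R: turn right, now facing West
  F2: move forward 0/2 (blocked), now at (x=6, y=5)
  F4: move forward 0/4 (blocked), now at (x=6, y=5)
  F1: move forward 0/1 (blocked), now at (x=6, y=5)
  L: turn left, now facing South
  R: turn right, now facing West
  F5: move forward 0/5 (blocked), now at (x=6, y=5)
Final: (x=6, y=5), facing West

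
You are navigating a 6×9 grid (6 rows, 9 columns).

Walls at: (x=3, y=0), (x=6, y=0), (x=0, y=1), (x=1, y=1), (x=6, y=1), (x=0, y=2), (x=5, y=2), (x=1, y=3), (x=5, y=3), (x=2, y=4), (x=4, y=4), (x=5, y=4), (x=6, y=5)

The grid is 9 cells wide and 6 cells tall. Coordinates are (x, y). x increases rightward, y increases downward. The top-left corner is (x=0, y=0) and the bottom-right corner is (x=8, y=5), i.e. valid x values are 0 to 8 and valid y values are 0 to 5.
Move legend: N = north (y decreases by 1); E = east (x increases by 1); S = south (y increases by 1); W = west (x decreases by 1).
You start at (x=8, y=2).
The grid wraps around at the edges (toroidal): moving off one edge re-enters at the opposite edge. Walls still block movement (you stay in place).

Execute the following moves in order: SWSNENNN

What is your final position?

Answer: Final position: (x=8, y=0)

Derivation:
Start: (x=8, y=2)
  S (south): (x=8, y=2) -> (x=8, y=3)
  W (west): (x=8, y=3) -> (x=7, y=3)
  S (south): (x=7, y=3) -> (x=7, y=4)
  N (north): (x=7, y=4) -> (x=7, y=3)
  E (east): (x=7, y=3) -> (x=8, y=3)
  N (north): (x=8, y=3) -> (x=8, y=2)
  N (north): (x=8, y=2) -> (x=8, y=1)
  N (north): (x=8, y=1) -> (x=8, y=0)
Final: (x=8, y=0)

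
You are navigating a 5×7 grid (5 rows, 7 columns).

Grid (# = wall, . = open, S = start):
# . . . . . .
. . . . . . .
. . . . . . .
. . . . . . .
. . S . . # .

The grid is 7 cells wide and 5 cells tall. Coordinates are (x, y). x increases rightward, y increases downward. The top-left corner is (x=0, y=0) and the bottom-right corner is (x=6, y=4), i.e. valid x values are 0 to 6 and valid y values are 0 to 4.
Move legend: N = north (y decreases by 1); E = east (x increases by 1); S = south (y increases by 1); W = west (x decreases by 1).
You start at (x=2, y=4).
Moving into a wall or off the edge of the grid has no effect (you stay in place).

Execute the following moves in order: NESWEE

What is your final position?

Answer: Final position: (x=4, y=4)

Derivation:
Start: (x=2, y=4)
  N (north): (x=2, y=4) -> (x=2, y=3)
  E (east): (x=2, y=3) -> (x=3, y=3)
  S (south): (x=3, y=3) -> (x=3, y=4)
  W (west): (x=3, y=4) -> (x=2, y=4)
  E (east): (x=2, y=4) -> (x=3, y=4)
  E (east): (x=3, y=4) -> (x=4, y=4)
Final: (x=4, y=4)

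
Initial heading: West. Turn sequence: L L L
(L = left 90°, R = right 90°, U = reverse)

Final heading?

Start: West
  L (left (90° counter-clockwise)) -> South
  L (left (90° counter-clockwise)) -> East
  L (left (90° counter-clockwise)) -> North
Final: North

Answer: Final heading: North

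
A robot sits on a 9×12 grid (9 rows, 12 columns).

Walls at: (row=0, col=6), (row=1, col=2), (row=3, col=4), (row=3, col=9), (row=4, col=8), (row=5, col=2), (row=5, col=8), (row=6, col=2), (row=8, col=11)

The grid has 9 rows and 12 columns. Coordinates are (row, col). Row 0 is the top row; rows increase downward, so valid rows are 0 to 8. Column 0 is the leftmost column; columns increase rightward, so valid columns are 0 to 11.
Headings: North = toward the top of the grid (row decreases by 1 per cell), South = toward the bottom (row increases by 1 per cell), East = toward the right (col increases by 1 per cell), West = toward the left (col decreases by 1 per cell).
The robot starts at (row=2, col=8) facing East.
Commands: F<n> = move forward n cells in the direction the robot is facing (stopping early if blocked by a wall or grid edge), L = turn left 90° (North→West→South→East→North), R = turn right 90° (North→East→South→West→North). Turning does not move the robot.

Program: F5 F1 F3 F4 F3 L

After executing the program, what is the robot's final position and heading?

Start: (row=2, col=8), facing East
  F5: move forward 3/5 (blocked), now at (row=2, col=11)
  F1: move forward 0/1 (blocked), now at (row=2, col=11)
  F3: move forward 0/3 (blocked), now at (row=2, col=11)
  F4: move forward 0/4 (blocked), now at (row=2, col=11)
  F3: move forward 0/3 (blocked), now at (row=2, col=11)
  L: turn left, now facing North
Final: (row=2, col=11), facing North

Answer: Final position: (row=2, col=11), facing North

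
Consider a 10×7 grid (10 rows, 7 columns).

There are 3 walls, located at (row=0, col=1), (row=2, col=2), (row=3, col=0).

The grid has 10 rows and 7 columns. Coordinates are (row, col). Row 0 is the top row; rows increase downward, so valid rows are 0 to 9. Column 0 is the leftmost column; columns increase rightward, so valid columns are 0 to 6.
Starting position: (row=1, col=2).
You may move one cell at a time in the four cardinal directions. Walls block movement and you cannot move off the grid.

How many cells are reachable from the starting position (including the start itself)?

Answer: Reachable cells: 67

Derivation:
BFS flood-fill from (row=1, col=2):
  Distance 0: (row=1, col=2)
  Distance 1: (row=0, col=2), (row=1, col=1), (row=1, col=3)
  Distance 2: (row=0, col=3), (row=1, col=0), (row=1, col=4), (row=2, col=1), (row=2, col=3)
  Distance 3: (row=0, col=0), (row=0, col=4), (row=1, col=5), (row=2, col=0), (row=2, col=4), (row=3, col=1), (row=3, col=3)
  Distance 4: (row=0, col=5), (row=1, col=6), (row=2, col=5), (row=3, col=2), (row=3, col=4), (row=4, col=1), (row=4, col=3)
  Distance 5: (row=0, col=6), (row=2, col=6), (row=3, col=5), (row=4, col=0), (row=4, col=2), (row=4, col=4), (row=5, col=1), (row=5, col=3)
  Distance 6: (row=3, col=6), (row=4, col=5), (row=5, col=0), (row=5, col=2), (row=5, col=4), (row=6, col=1), (row=6, col=3)
  Distance 7: (row=4, col=6), (row=5, col=5), (row=6, col=0), (row=6, col=2), (row=6, col=4), (row=7, col=1), (row=7, col=3)
  Distance 8: (row=5, col=6), (row=6, col=5), (row=7, col=0), (row=7, col=2), (row=7, col=4), (row=8, col=1), (row=8, col=3)
  Distance 9: (row=6, col=6), (row=7, col=5), (row=8, col=0), (row=8, col=2), (row=8, col=4), (row=9, col=1), (row=9, col=3)
  Distance 10: (row=7, col=6), (row=8, col=5), (row=9, col=0), (row=9, col=2), (row=9, col=4)
  Distance 11: (row=8, col=6), (row=9, col=5)
  Distance 12: (row=9, col=6)
Total reachable: 67 (grid has 67 open cells total)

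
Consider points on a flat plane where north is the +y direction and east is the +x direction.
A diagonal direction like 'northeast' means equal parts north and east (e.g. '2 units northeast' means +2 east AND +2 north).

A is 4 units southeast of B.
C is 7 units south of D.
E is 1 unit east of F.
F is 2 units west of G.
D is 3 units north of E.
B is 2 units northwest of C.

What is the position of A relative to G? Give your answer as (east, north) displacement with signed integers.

Place G at the origin (east=0, north=0).
  F is 2 units west of G: delta (east=-2, north=+0); F at (east=-2, north=0).
  E is 1 unit east of F: delta (east=+1, north=+0); E at (east=-1, north=0).
  D is 3 units north of E: delta (east=+0, north=+3); D at (east=-1, north=3).
  C is 7 units south of D: delta (east=+0, north=-7); C at (east=-1, north=-4).
  B is 2 units northwest of C: delta (east=-2, north=+2); B at (east=-3, north=-2).
  A is 4 units southeast of B: delta (east=+4, north=-4); A at (east=1, north=-6).
Therefore A relative to G: (east=1, north=-6).

Answer: A is at (east=1, north=-6) relative to G.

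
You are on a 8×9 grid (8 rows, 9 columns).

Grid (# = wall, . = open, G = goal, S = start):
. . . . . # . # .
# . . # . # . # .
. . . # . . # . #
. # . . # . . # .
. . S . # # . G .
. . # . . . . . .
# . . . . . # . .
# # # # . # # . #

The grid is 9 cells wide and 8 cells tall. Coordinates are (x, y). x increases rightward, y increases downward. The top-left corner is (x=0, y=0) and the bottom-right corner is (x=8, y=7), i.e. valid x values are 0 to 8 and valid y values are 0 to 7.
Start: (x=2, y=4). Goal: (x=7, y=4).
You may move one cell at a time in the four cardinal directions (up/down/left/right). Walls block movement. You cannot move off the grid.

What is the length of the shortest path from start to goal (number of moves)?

Answer: Shortest path length: 7

Derivation:
BFS from (x=2, y=4) until reaching (x=7, y=4):
  Distance 0: (x=2, y=4)
  Distance 1: (x=2, y=3), (x=1, y=4), (x=3, y=4)
  Distance 2: (x=2, y=2), (x=3, y=3), (x=0, y=4), (x=1, y=5), (x=3, y=5)
  Distance 3: (x=2, y=1), (x=1, y=2), (x=0, y=3), (x=0, y=5), (x=4, y=5), (x=1, y=6), (x=3, y=6)
  Distance 4: (x=2, y=0), (x=1, y=1), (x=0, y=2), (x=5, y=5), (x=2, y=6), (x=4, y=6)
  Distance 5: (x=1, y=0), (x=3, y=0), (x=6, y=5), (x=5, y=6), (x=4, y=7)
  Distance 6: (x=0, y=0), (x=4, y=0), (x=6, y=4), (x=7, y=5)
  Distance 7: (x=4, y=1), (x=6, y=3), (x=7, y=4), (x=8, y=5), (x=7, y=6)  <- goal reached here
One shortest path (7 moves): (x=2, y=4) -> (x=3, y=4) -> (x=3, y=5) -> (x=4, y=5) -> (x=5, y=5) -> (x=6, y=5) -> (x=7, y=5) -> (x=7, y=4)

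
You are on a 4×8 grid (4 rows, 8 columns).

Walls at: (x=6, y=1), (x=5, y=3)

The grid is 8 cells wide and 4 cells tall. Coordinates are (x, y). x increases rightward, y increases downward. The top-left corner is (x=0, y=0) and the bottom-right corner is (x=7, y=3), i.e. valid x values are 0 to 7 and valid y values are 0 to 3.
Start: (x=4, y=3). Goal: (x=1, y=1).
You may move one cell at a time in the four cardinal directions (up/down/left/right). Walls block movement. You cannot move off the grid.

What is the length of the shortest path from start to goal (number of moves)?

BFS from (x=4, y=3) until reaching (x=1, y=1):
  Distance 0: (x=4, y=3)
  Distance 1: (x=4, y=2), (x=3, y=3)
  Distance 2: (x=4, y=1), (x=3, y=2), (x=5, y=2), (x=2, y=3)
  Distance 3: (x=4, y=0), (x=3, y=1), (x=5, y=1), (x=2, y=2), (x=6, y=2), (x=1, y=3)
  Distance 4: (x=3, y=0), (x=5, y=0), (x=2, y=1), (x=1, y=2), (x=7, y=2), (x=0, y=3), (x=6, y=3)
  Distance 5: (x=2, y=0), (x=6, y=0), (x=1, y=1), (x=7, y=1), (x=0, y=2), (x=7, y=3)  <- goal reached here
One shortest path (5 moves): (x=4, y=3) -> (x=3, y=3) -> (x=2, y=3) -> (x=1, y=3) -> (x=1, y=2) -> (x=1, y=1)

Answer: Shortest path length: 5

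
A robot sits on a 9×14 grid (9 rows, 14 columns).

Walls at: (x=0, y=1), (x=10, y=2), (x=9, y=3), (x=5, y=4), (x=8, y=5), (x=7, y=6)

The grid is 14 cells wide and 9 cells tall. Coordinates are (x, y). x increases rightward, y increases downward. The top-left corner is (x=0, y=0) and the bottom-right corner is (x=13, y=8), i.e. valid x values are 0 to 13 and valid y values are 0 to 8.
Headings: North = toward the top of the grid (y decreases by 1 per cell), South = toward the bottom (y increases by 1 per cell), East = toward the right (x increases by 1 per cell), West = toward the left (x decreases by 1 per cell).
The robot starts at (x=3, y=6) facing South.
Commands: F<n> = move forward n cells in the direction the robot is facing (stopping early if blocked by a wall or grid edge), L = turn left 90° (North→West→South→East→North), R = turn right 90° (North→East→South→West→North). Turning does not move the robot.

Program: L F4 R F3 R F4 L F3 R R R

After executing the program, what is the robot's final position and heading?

Answer: Final position: (x=2, y=8), facing East

Derivation:
Start: (x=3, y=6), facing South
  L: turn left, now facing East
  F4: move forward 3/4 (blocked), now at (x=6, y=6)
  R: turn right, now facing South
  F3: move forward 2/3 (blocked), now at (x=6, y=8)
  R: turn right, now facing West
  F4: move forward 4, now at (x=2, y=8)
  L: turn left, now facing South
  F3: move forward 0/3 (blocked), now at (x=2, y=8)
  R: turn right, now facing West
  R: turn right, now facing North
  R: turn right, now facing East
Final: (x=2, y=8), facing East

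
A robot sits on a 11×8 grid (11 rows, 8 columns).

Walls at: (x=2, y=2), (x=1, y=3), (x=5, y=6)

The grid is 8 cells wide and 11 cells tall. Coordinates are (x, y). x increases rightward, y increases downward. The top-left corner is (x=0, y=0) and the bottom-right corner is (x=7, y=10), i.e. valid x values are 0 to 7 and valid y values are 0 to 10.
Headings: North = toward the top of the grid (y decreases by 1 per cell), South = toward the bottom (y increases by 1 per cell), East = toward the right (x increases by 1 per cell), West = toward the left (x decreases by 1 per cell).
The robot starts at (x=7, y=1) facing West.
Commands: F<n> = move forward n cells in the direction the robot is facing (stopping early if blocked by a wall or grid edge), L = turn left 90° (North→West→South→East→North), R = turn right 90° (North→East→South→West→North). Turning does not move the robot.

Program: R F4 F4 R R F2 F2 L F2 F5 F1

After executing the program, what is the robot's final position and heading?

Start: (x=7, y=1), facing West
  R: turn right, now facing North
  F4: move forward 1/4 (blocked), now at (x=7, y=0)
  F4: move forward 0/4 (blocked), now at (x=7, y=0)
  R: turn right, now facing East
  R: turn right, now facing South
  F2: move forward 2, now at (x=7, y=2)
  F2: move forward 2, now at (x=7, y=4)
  L: turn left, now facing East
  F2: move forward 0/2 (blocked), now at (x=7, y=4)
  F5: move forward 0/5 (blocked), now at (x=7, y=4)
  F1: move forward 0/1 (blocked), now at (x=7, y=4)
Final: (x=7, y=4), facing East

Answer: Final position: (x=7, y=4), facing East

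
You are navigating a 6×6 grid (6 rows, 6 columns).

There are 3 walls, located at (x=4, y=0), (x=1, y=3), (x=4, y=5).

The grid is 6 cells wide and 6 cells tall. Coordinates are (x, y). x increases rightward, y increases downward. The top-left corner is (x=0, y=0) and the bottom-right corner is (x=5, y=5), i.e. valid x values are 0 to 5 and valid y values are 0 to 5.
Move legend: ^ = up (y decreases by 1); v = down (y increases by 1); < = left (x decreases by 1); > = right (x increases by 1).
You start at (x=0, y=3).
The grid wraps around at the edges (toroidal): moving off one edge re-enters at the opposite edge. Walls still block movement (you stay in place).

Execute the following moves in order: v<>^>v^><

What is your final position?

Start: (x=0, y=3)
  v (down): (x=0, y=3) -> (x=0, y=4)
  < (left): (x=0, y=4) -> (x=5, y=4)
  > (right): (x=5, y=4) -> (x=0, y=4)
  ^ (up): (x=0, y=4) -> (x=0, y=3)
  > (right): blocked, stay at (x=0, y=3)
  v (down): (x=0, y=3) -> (x=0, y=4)
  ^ (up): (x=0, y=4) -> (x=0, y=3)
  > (right): blocked, stay at (x=0, y=3)
  < (left): (x=0, y=3) -> (x=5, y=3)
Final: (x=5, y=3)

Answer: Final position: (x=5, y=3)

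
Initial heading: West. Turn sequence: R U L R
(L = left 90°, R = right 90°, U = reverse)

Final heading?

Answer: Final heading: South

Derivation:
Start: West
  R (right (90° clockwise)) -> North
  U (U-turn (180°)) -> South
  L (left (90° counter-clockwise)) -> East
  R (right (90° clockwise)) -> South
Final: South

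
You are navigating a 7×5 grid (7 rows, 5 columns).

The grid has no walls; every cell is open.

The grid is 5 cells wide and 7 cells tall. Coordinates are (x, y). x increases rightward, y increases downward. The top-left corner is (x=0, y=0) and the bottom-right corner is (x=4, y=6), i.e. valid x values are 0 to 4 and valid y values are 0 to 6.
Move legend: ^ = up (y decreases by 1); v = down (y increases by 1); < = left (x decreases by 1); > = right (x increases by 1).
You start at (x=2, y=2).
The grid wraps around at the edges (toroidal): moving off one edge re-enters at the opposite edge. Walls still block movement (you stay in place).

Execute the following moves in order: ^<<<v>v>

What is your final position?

Answer: Final position: (x=1, y=3)

Derivation:
Start: (x=2, y=2)
  ^ (up): (x=2, y=2) -> (x=2, y=1)
  < (left): (x=2, y=1) -> (x=1, y=1)
  < (left): (x=1, y=1) -> (x=0, y=1)
  < (left): (x=0, y=1) -> (x=4, y=1)
  v (down): (x=4, y=1) -> (x=4, y=2)
  > (right): (x=4, y=2) -> (x=0, y=2)
  v (down): (x=0, y=2) -> (x=0, y=3)
  > (right): (x=0, y=3) -> (x=1, y=3)
Final: (x=1, y=3)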